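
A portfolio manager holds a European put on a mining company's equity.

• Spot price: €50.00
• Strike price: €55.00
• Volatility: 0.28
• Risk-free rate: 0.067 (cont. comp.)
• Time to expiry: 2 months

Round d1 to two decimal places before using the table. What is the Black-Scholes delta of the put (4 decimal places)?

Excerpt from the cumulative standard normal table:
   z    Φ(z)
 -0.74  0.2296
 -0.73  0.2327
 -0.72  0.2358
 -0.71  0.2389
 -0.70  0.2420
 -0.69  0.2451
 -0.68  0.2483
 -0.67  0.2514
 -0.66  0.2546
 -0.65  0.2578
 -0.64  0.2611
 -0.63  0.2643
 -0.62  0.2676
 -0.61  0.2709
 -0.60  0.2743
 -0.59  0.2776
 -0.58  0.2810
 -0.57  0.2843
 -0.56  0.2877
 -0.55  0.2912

-0.7517

T = 0.1667;  σ√T = 0.1143
ln(S/K) + (r + σ²/2)T = ln(50/55) + (0.067 + 0.28²/2)·0.1667 = -0.0953 + 0.0177 = -0.0776
d₁ = -0.0776 / 0.1143 = -0.6789 ⇒ -0.68
N(d₁) = N(-0.68) = 0.2483
Δ_put = N(d₁) − 1 = 0.2483 − 1 = -0.7517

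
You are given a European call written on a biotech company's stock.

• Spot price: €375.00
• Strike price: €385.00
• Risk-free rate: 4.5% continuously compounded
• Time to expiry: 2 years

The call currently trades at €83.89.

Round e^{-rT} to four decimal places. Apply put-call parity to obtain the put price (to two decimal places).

€60.74

e^(−rT) = e^(−0.045·2) = 0.9139
Put-call parity: C − P = S − K·e^(−rT) = 375 − 385·0.9139 = 375 − 351.8515 = 23.1485
P = C − (C − P) = 83.89 − (23.1485) = 60.7415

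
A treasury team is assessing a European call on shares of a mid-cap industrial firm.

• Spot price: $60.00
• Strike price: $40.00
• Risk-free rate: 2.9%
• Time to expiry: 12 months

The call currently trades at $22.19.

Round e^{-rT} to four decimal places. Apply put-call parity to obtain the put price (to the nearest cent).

$1.05

exp(−rT) = exp(−0.029·1) = 0.9714
Put-call parity: C − P = S − K·e^(−rT) = 60 − 40·0.9714 = 60 − 38.8560 = 21.1440
P = C − (C − P) = 22.19 − (21.1440) = 1.0460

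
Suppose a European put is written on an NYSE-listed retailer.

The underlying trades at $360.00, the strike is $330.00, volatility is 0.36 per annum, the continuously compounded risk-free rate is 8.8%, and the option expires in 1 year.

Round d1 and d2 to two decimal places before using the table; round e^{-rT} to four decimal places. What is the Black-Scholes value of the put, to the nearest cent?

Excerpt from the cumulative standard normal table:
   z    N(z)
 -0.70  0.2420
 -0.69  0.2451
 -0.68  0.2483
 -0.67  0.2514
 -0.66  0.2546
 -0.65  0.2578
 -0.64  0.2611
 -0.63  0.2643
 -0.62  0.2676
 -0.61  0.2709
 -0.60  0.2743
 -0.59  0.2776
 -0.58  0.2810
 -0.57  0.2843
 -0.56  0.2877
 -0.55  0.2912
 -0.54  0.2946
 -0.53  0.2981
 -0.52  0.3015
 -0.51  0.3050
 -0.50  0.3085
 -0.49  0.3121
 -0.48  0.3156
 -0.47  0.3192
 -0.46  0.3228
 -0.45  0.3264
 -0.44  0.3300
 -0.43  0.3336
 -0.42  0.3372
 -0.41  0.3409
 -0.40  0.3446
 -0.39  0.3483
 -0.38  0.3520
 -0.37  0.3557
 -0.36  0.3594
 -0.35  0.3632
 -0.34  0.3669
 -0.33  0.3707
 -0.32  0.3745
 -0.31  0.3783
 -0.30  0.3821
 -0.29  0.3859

$23.82

T = 1;  σ√T = 0.3600
ln(S/K) + (r + σ²/2)T = ln(360/330) + (0.088 + 0.36²/2)·1 = 0.0870 + 0.1528 = 0.2398
d₁ = 0.2398 / 0.3600 = 0.6661 → 0.67
d₂ = d₁ − σ√T = 0.6661 − 0.3600 = 0.3061 → 0.31
exp(−rT) = exp(−0.088·1) = 0.9158
P = 330·0.9158·N(-0.31) − 360·N(-0.67) = 330·0.9158·0.3783 − 360·0.2514 = 114.3276 − 90.5040 = 23.8236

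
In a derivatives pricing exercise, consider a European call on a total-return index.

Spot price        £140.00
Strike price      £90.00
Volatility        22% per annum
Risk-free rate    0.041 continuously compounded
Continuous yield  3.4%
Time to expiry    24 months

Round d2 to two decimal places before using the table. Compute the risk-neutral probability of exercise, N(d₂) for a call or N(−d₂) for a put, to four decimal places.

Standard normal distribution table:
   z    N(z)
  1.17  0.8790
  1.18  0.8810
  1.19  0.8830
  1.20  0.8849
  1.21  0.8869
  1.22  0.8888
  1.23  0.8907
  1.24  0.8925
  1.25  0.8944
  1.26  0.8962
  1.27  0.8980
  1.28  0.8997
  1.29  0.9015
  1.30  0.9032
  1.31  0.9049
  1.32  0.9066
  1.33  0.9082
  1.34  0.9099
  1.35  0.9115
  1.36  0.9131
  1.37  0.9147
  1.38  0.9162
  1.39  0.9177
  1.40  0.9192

0.9049

T = 2;  σ√T = 0.3111
d₁ = [ln(140/90) + (0.041 − 0.034 + ½·0.22²)·2] / (σ√T) = (0.4418 + 0.0624) / 0.3111 = 1.6207 which rounds to 1.62
d₂ = 1.6207 − 0.3111 = 1.3095 which rounds to 1.31
Pr(exercise) under Q = N(d₂) = 0.9049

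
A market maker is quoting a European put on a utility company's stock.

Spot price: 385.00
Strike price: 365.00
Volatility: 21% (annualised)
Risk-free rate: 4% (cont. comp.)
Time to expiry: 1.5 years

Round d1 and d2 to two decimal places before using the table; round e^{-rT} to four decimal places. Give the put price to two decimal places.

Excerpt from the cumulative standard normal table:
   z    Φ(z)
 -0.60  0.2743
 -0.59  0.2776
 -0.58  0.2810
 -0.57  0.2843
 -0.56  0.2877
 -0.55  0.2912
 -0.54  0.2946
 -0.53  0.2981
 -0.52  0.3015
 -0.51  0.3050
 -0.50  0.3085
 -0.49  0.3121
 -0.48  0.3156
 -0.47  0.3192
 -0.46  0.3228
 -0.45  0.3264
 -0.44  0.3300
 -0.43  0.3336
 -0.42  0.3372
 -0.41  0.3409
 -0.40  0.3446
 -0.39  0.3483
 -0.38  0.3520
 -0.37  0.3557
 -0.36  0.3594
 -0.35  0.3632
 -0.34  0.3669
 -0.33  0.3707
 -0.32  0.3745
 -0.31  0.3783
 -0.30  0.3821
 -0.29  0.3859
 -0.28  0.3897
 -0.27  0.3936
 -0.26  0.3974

σ√T = 0.21 × 1.2247 = 0.2572
d₁ = [ln(385/365) + (0.04 + 0.21²/2)·1.5] / 0.2572 = [0.0533 + 0.0931] / 0.2572 = 0.5693 ≈ 0.57
d₂ = d₁ − σ√T = 0.5693 − 0.2572 = 0.3121 ≈ 0.31
e^(−rT) = e^(−0.04·1.5) = 0.9418
P = 365·0.9418·N(-0.31) − 385·N(-0.57) = 365·0.9418·0.3783 − 385·0.2843 = 130.0433 − 109.4555 = 20.5878

20.59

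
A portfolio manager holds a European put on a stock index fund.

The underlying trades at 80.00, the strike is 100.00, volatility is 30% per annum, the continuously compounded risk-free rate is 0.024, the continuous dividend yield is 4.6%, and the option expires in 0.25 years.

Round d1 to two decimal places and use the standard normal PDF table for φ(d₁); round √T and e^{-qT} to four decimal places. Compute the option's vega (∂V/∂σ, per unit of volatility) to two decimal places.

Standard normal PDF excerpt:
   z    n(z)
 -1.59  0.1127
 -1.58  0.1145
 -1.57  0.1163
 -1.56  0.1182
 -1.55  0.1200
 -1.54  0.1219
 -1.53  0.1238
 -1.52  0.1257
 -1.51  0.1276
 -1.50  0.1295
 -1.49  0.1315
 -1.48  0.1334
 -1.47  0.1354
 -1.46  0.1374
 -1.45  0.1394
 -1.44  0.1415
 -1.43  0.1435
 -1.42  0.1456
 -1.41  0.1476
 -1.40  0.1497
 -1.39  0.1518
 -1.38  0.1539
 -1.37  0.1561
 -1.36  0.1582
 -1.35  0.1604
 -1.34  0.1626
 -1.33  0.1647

5.51

σ√T = 0.3 × 0.5000 = 0.1500
d₁ = [ln(80/100) + (0.024 − 0.046 + 0.3²/2)·0.25] / 0.1500 = [-0.2231 + 0.0057] / 0.1500 = -1.4493 ⇒ -1.45
√T = √0.25 = 0.5000
φ(d₁) = φ(-1.45) = 0.1394
e^(−qT) = e^(−0.046·0.25) = 0.9886
vega = S·e^(−qT)·φ(d₁)·√T = 80·0.9886·0.1394·0.5000 = 5.5124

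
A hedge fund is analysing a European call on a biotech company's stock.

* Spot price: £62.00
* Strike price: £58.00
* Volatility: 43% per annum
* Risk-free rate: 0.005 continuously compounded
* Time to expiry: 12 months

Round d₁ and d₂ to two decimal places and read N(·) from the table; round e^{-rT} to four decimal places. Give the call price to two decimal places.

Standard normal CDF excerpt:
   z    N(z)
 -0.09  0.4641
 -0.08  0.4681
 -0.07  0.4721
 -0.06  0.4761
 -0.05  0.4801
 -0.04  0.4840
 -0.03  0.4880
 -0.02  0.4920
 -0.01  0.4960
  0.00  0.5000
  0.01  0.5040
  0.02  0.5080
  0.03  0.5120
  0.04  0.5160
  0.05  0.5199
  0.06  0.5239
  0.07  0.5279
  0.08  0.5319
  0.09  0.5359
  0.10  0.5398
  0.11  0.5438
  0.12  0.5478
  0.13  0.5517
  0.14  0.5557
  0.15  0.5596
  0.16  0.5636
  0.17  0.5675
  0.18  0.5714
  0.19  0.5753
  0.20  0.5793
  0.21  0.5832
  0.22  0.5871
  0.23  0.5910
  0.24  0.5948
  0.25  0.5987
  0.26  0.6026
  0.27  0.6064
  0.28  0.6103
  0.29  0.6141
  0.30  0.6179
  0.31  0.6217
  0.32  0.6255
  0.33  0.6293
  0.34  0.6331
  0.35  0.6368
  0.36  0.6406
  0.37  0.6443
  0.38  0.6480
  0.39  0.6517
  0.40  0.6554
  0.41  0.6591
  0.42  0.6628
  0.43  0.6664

σ√T = 0.43 × 1.0000 = 0.4300
d₁ = [ln(62/58) + (0.005 + 0.43²/2)·1] / 0.4300 = [0.0667 + 0.0974] / 0.4300 = 0.3817 ≈ 0.38
d₂ = d₁ − σ√T = 0.3817 − 0.4300 = -0.0483 ≈ -0.05
e^(−rT) = e^(−0.005·1) = 0.9950
N(d₁) = N(0.38) = 0.6480;  N(d₂) = N(-0.05) = 0.4801
C = 62·0.6480 − 58·0.9950·0.4801 = 40.1760 − 27.7066 = 12.4694

£12.47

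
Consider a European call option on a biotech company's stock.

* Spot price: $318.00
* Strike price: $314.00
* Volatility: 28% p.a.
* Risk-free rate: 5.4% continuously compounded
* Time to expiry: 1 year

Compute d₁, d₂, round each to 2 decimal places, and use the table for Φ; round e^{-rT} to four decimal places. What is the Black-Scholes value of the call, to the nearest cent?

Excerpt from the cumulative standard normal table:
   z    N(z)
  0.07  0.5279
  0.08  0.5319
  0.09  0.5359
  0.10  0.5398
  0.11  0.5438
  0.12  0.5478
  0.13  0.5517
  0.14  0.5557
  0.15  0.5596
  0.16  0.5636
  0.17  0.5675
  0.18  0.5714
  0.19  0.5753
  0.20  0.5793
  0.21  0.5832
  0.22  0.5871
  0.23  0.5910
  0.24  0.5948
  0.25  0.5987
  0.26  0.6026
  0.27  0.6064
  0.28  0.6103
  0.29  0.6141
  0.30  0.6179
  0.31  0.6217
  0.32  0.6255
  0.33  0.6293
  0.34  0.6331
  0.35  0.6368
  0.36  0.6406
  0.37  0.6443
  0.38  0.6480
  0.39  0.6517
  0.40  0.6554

T = 1;  σ√T = 0.2800
ln(S/K) + (r + σ²/2)T = ln(318/314) + (0.054 + 0.28²/2)·1 = 0.0127 + 0.0932 = 0.1059
d₁ = 0.1059 / 0.2800 = 0.3781 ≈ 0.38
d₂ = d₁ − σ√T = 0.3781 − 0.2800 = 0.0981 ≈ 0.10
e^(−rT) = e^(−0.054·1) = 0.9474
N(d₁) = N(0.38) = 0.6480;  N(d₂) = N(0.10) = 0.5398
C = 318·0.6480 − 314·0.9474·0.5398 = 206.0640 − 160.5816 = 45.4824

$45.48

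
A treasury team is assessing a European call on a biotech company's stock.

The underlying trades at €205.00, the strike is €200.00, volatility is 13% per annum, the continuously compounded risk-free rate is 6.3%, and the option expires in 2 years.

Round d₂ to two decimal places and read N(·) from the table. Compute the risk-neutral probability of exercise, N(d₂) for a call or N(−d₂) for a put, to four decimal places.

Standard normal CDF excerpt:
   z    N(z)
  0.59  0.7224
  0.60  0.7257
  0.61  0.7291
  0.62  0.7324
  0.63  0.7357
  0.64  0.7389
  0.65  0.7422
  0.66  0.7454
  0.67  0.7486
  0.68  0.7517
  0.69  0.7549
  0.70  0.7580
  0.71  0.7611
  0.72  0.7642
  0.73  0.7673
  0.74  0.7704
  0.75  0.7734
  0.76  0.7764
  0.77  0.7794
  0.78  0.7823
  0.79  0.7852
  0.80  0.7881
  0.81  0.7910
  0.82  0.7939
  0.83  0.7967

0.7673

σ√T = 0.13·√2 = 0.1838
d₁ = [ln(205/200) + (0.063 + 0.13²/2)·2] / 0.1838 = [0.0247 + 0.1429] / 0.1838 = 0.9116 ≈ 0.91
d₂ = d₁ − σ√T = 0.9116 − 0.1838 = 0.7277 ≈ 0.73
Risk-neutral Pr[S_T > K] = N(d₂) = N(0.73) = 0.7673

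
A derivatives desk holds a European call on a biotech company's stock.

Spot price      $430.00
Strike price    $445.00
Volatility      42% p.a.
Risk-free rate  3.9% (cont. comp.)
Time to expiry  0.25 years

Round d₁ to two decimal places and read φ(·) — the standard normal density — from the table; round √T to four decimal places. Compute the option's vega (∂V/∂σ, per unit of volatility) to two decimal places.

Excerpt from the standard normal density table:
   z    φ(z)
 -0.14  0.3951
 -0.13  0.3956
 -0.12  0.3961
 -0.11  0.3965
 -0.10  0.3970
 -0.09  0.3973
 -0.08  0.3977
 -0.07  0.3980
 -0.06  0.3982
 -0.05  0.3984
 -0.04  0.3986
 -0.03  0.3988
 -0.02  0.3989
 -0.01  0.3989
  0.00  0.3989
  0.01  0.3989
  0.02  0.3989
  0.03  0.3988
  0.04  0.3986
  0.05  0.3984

T = 0.25;  σ√T = 0.2100
d₁ = [ln(430/445) + (0.039 + ½·0.42²)·0.25] / (σ√T) = (-0.0343 + 0.0318) / 0.2100 = -0.0119 ≈ -0.01
√T = √0.25 = 0.5000
φ(d₁) = φ(-0.01) = 0.3989
vega = S·φ(d₁)·√T = 430·0.3989·0.5000 = 85.7635
(Vega is the same for a European call and put with the same parameters.)

85.76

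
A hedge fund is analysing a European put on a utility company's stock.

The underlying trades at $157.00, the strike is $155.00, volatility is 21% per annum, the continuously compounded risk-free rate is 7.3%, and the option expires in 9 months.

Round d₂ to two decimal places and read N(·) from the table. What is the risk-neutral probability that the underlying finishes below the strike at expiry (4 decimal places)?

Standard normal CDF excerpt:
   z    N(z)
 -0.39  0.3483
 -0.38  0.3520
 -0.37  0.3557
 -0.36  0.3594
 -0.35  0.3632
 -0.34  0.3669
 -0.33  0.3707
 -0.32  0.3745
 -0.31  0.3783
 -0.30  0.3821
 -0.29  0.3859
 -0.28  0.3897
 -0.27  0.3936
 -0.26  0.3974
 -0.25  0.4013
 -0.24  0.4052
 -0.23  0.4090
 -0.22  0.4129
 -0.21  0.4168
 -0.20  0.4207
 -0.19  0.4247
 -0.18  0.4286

0.3897

σ√T = 0.21 × 0.8660 = 0.1819
ln(S/K) + (r + σ²/2)T = ln(157/155) + (0.073 + 0.21²/2)·0.75 = 0.0128 + 0.0713 = 0.0841
d₁ = 0.0841 / 0.1819 = 0.4625 ≈ 0.46
d₂ = d₁ − σ√T = 0.4625 − 0.1819 = 0.2806 ≈ 0.28
Pr(exercise) under Q = N(−d₂) = N(-0.28) = 0.3897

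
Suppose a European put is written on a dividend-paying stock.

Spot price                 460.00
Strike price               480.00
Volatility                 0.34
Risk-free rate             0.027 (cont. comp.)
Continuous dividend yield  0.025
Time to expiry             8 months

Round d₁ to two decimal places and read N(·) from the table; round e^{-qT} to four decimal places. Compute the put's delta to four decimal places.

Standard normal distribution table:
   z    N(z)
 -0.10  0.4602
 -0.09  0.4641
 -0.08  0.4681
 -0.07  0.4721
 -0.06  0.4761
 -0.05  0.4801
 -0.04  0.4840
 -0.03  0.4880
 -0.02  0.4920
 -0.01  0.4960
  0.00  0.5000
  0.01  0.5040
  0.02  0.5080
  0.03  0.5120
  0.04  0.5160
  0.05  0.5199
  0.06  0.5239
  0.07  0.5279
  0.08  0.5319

σ√T = 0.34·√0.6667 = 0.2776
d₁ = [ln(460/480) + (0.027 − 0.025 + 0.34²/2)·0.6667] / 0.2776 = [-0.0426 + 0.0399] / 0.2776 = -0.0097 ≈ -0.01
N(d₁) = N(-0.01) = 0.4960
Δ_put = exp(−qT)·(N(d₁) − 1) = 0.9835·(0.4960 − 1) = -0.4957

-0.4957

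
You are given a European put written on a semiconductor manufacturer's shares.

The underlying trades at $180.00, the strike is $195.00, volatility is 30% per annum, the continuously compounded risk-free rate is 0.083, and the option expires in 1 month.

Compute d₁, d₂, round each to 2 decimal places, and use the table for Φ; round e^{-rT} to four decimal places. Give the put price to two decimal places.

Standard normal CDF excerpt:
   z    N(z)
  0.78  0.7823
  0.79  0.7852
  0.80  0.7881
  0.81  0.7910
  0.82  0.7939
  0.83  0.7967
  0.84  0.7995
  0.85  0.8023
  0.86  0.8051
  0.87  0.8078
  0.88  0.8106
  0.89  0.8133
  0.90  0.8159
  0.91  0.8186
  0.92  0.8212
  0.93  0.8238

σ√T = 0.3·√0.08333 = 0.0866
d₁ = [ln(180/195) + (0.083 + 0.3²/2)·0.08333] / 0.0866 = [-0.0800 + 0.0107] / 0.0866 = -0.8011 → -0.80
d₂ = d₁ − σ√T = -0.8011 − 0.0866 = -0.8877 → -0.89
e^(−rT) = e^(−0.083·0.08333) = 0.9931
N(−d₂) = N(0.89) = 0.8133;  N(−d₁) = N(0.80) = 0.7881
P = 195·0.9931·0.8133 − 180·0.7881 = 157.4992 − 141.8580 = 15.6412

$15.64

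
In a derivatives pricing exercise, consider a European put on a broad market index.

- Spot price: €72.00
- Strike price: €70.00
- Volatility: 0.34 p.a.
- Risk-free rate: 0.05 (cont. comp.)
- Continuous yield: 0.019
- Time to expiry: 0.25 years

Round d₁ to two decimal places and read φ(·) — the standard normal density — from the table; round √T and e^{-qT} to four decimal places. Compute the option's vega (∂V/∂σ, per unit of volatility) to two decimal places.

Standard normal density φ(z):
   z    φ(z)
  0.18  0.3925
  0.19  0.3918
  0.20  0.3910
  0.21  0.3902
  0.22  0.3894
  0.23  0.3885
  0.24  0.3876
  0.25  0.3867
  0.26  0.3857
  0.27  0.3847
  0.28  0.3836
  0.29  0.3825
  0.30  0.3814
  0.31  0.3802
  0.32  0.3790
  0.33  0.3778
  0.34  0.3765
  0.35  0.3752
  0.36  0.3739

σ√T = 0.34 × 0.5000 = 0.1700
ln(S/K) + (r − q + σ²/2)T = ln(72/70) + (0.05 − 0.019 + 0.34²/2)·0.25 = 0.0282 + 0.0222 = 0.0504
d₁ = 0.0504 / 0.1700 = 0.2963 → 0.30
√T = √0.25 = 0.5000
φ(d₁) = φ(0.30) = 0.3814
e^(−qT) = e^(−0.019·0.25) = 0.9953
vega = S·e^(−qT)·φ(d₁)·√T = 72·0.9953·0.3814·0.5000 = 13.6659
(Vega is the same for a European call and put with the same parameters.)

13.67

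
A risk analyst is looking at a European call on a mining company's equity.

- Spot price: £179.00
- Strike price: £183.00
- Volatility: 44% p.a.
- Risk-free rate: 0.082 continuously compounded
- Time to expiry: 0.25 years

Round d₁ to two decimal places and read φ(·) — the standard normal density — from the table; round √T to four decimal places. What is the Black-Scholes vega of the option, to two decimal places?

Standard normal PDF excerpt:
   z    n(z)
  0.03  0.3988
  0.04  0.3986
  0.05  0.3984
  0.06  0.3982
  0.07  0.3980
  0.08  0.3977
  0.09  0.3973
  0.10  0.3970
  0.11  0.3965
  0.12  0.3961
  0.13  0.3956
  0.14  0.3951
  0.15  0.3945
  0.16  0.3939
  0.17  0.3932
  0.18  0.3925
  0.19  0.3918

35.53

σ√T = 0.44·√0.25 = 0.2200
d₁ = [ln(179/183) + (0.082 + ½·0.44²)·0.25] / (σ√T) = (-0.0221 + 0.0447) / 0.2200 = 0.1027 → 0.10
√T = √0.25 = 0.5000
φ(d₁) = φ(0.10) = 0.3970
vega = S·φ(d₁)·√T = 179·0.3970·0.5000 = 35.5315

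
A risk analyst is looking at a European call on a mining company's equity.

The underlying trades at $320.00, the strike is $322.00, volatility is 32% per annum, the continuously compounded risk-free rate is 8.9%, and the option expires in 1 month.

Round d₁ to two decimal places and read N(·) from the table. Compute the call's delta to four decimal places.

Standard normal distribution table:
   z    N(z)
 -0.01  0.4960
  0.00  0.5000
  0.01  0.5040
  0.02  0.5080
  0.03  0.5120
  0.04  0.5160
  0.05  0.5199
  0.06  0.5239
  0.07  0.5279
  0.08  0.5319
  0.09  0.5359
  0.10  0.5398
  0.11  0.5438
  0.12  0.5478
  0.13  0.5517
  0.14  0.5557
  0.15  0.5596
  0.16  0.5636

σ√T = 0.32·√0.08333 = 0.0924
ln(S/K) + (r + σ²/2)T = ln(320/322) + (0.089 + 0.32²/2)·0.08333 = -0.0062 + 0.0117 = 0.0055
d₁ = 0.0055 / 0.0924 = 0.0590 ⇒ 0.06
N(d₁) = N(0.06) = 0.5239
Δ_call = N(d₁) = 0.5239

0.5239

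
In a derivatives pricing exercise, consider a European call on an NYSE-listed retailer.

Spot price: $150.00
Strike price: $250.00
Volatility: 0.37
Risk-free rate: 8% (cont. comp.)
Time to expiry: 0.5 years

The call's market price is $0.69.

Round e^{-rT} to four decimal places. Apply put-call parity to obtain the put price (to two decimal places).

exp(−rT) = exp(−0.08·0.5) = 0.9608
Put-call parity: C − P = S − K·e^(−rT) = 150 − 250·0.9608 = 150 − 240.2000 = -90.2000
P = C − (C − P) = 0.69 − (-90.2000) = 90.8900

$90.89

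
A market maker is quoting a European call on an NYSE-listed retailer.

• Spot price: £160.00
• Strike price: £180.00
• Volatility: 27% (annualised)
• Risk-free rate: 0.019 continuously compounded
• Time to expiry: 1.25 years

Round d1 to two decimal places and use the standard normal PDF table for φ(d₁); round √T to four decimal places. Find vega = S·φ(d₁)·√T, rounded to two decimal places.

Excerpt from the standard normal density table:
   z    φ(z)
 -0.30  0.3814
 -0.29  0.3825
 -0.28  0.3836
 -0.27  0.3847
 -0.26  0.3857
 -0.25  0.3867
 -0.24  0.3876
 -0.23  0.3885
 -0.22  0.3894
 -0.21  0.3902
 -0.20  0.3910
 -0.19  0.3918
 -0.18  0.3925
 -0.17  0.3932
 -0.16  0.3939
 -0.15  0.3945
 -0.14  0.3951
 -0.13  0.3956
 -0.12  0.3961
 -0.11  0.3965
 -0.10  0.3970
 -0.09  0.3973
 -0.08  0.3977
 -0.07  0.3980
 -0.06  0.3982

T = 1.25;  σ√T = 0.3019
d₁ = [ln(160/180) + (0.019 + 0.27²/2)·1.25] / 0.3019 = [-0.1178 + 0.0693] / 0.3019 = -0.1606 ≈ -0.16
√T = √1.25 = 1.1180
φ(d₁) = φ(-0.16) = 0.3939
vega = S·φ(d₁)·√T = 160·0.3939·1.1180 = 70.4608

70.46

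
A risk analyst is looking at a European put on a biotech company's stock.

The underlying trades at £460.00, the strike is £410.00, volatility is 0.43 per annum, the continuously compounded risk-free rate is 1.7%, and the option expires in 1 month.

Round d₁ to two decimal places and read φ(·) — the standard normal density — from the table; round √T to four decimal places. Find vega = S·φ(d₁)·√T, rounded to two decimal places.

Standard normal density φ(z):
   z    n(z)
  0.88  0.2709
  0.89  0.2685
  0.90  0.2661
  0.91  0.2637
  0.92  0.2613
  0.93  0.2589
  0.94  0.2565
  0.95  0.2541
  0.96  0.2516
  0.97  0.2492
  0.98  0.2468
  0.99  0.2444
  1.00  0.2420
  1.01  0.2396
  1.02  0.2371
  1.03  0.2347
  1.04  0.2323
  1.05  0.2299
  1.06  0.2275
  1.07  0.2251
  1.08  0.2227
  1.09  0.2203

σ√T = 0.43 × 0.2887 = 0.1241
d₁ = [ln(460/410) + (0.017 + ½·0.43²)·0.08333] / (σ√T) = (0.1151 + 0.0091) / 0.1241 = 1.0005 → 1.00
√T = √0.08333 = 0.2887
φ(d₁) = φ(1.00) = 0.2420
vega = S·φ(d₁)·√T = 460·0.2420·0.2887 = 32.1381
(Vega is the same for a European call and put with the same parameters.)

32.14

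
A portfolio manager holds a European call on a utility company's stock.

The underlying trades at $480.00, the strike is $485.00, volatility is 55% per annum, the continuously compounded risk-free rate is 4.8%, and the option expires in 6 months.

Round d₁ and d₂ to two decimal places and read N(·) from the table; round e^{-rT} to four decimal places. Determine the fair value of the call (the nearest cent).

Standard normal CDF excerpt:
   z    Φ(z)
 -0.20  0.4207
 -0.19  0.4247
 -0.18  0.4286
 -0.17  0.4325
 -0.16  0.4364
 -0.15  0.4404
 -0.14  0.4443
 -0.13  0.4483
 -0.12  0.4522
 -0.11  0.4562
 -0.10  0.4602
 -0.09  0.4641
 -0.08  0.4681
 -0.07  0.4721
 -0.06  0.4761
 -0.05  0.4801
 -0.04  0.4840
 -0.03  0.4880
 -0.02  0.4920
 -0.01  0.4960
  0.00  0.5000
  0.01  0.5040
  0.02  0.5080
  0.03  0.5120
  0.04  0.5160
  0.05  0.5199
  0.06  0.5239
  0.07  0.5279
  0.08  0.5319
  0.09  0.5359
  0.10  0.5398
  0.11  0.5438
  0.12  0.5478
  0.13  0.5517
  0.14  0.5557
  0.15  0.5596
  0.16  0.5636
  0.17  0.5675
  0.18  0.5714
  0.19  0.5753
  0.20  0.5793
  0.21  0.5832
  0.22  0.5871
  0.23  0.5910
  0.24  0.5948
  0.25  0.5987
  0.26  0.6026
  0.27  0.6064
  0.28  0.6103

$77.04

σ√T = 0.55·√0.5 = 0.3889
d₁ = [ln(480/485) + (0.048 + 0.55²/2)·0.5] / 0.3889 = [-0.0104 + 0.0996] / 0.3889 = 0.2295 ≈ 0.23
d₂ = d₁ − σ√T = 0.2295 − 0.3889 = -0.1594 ≈ -0.16
exp(−rT) = exp(−0.048·0.5) = 0.9763
C = 480·N(0.23) − 485·0.9763·N(-0.16) = 480·0.5910 − 485·0.9763·0.4364 = 283.6800 − 206.6378 = 77.0422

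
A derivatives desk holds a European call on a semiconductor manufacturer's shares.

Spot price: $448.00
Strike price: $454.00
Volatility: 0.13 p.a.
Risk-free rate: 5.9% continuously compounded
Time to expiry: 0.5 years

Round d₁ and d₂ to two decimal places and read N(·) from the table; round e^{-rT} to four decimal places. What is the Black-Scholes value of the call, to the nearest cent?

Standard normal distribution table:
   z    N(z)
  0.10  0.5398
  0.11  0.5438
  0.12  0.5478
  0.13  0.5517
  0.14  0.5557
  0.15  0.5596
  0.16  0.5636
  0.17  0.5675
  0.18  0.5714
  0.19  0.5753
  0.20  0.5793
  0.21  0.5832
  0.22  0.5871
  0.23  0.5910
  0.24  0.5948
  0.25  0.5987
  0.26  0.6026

$19.84

T = 0.5;  σ√T = 0.0919
d₁ = [ln(448/454) + (0.059 + ½·0.13²)·0.5] / (σ√T) = (-0.0133 + 0.0337) / 0.0919 = 0.2222 → 0.22
d₂ = 0.2222 − 0.0919 = 0.1302 → 0.13
exp(−rT) = exp(−0.059·0.5) = 0.9709
N(d₁) = N(0.22) = 0.5871;  N(d₂) = N(0.13) = 0.5517
C = 448·0.5871 − 454·0.9709·0.5517 = 263.0208 − 243.1831 = 19.8377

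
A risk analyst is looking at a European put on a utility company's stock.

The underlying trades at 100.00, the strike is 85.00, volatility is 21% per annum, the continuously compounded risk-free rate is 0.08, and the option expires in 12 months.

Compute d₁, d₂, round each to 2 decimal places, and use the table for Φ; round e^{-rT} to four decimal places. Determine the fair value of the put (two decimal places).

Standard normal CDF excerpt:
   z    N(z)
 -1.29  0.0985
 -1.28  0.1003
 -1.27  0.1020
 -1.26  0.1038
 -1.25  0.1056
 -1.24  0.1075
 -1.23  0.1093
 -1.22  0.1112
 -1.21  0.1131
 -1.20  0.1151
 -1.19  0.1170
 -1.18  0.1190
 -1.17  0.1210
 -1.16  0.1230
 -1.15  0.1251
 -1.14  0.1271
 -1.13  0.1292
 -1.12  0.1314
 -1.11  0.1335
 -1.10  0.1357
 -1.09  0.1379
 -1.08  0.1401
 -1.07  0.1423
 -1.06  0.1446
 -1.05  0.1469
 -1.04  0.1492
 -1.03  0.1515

T = 1;  σ√T = 0.2100
d₁ = [ln(100/85) + (0.08 + ½·0.21²)·1] / (σ√T) = (0.1625 + 0.1021) / 0.2100 = 1.2599 ⇒ 1.26
d₂ = 1.2599 − 0.2100 = 1.0499 ⇒ 1.05
exp(−rT) = exp(−0.08·1) = 0.9231
N(−d₂) = N(-1.05) = 0.1469;  N(−d₁) = N(-1.26) = 0.1038
P = 85·0.9231·0.1469 − 100·0.1038 = 11.5263 − 10.3800 = 1.1463

1.15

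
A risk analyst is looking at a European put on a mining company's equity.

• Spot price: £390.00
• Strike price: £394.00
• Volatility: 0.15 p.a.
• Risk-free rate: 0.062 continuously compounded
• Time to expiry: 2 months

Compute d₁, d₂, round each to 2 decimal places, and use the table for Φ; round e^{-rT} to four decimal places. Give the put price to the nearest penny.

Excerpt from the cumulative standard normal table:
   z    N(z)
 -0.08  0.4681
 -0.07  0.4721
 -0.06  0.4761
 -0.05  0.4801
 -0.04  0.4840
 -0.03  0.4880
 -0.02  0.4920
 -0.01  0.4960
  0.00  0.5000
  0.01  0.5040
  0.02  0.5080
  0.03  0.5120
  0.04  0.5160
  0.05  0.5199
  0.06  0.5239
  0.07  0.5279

£9.33

T = 0.1667;  σ√T = 0.0612
d₁ = [ln(390/394) + (0.062 + 0.15²/2)·0.1667] / 0.0612 = [-0.0102 + 0.0122] / 0.0612 = 0.0327 ≈ 0.03
d₂ = d₁ − σ√T = 0.0327 − 0.0612 = -0.0285 ≈ -0.03
exp(−rT) = exp(−0.062·0.1667) = 0.9897
N(−d₂) = N(0.03) = 0.5120;  N(−d₁) = N(-0.03) = 0.4880
P = 394·0.9897·0.5120 − 390·0.4880 = 199.6502 − 190.3200 = 9.3302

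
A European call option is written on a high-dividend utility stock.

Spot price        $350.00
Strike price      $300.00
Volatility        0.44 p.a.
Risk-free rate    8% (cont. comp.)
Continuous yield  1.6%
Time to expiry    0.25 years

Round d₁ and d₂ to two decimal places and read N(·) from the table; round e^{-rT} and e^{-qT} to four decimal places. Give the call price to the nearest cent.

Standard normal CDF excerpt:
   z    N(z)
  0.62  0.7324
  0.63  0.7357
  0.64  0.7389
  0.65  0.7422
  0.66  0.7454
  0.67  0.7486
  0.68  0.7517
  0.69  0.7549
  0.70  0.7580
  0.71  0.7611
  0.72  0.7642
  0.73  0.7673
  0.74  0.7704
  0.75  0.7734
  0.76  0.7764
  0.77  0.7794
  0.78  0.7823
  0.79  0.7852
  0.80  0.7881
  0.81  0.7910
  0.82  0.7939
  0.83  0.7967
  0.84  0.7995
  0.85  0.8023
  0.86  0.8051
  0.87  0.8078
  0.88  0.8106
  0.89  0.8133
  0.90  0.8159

σ√T = 0.44 × 0.5000 = 0.2200
d₁ = [ln(350/300) + (0.08 − 0.016 + ½·0.44²)·0.25] / (σ√T) = (0.1542 + 0.0402) / 0.2200 = 0.8834 ⇒ 0.88
d₂ = 0.8834 − 0.2200 = 0.6634 ⇒ 0.66
e^(−qT) = e^(−0.016·0.25) = 0.9960;  e^(−rT) = e^(−0.08·0.25) = 0.9802
N(d₁) = N(0.88) = 0.8106;  N(d₂) = N(0.66) = 0.7454
C = 350·0.9960·0.8106 − 300·0.9802·0.7454 = 282.5752 − 219.1923 = 63.3828

$63.38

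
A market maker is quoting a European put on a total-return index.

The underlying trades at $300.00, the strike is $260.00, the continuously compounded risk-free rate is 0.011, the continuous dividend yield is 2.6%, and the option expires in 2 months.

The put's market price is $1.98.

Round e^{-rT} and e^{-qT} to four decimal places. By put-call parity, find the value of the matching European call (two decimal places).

$41.16

exp(−qT) = exp(−0.026·0.1667) = 0.9957;  exp(−rT) = exp(−0.011·0.1667) = 0.9982
Put-call parity: C − P = S·e^(−qT) − K·e^(−rT) = 300·0.9957 − 260·0.9982 = 298.7100 − 259.5320 = 39.1780
C = P + (C − P) = 1.98 + (39.1780) = 41.1580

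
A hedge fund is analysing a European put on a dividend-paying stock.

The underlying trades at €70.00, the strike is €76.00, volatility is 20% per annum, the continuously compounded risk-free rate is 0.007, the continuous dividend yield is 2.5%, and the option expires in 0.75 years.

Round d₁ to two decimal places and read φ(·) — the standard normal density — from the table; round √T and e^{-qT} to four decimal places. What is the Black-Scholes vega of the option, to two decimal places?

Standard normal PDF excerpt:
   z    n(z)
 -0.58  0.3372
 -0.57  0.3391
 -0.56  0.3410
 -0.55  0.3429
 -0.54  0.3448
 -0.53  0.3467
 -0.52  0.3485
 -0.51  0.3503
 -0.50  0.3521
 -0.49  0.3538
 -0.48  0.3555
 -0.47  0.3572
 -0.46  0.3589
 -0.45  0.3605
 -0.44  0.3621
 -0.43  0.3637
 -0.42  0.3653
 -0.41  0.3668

σ√T = 0.2·√0.75 = 0.1732
ln(S/K) + (r − q + σ²/2)T = ln(70/76) + (0.007 − 0.025 + 0.2²/2)·0.75 = -0.0822 + 0.0015 = -0.0807
d₁ = -0.0807 / 0.1732 = -0.4661 which rounds to -0.47
√T = √0.75 = 0.8660
φ(d₁) = φ(-0.47) = 0.3572
exp(−qT) = exp(−0.025·0.75) = 0.9814
vega = S·exp(−qT)·φ(d₁)·√T = 70·0.9814·0.3572·0.8660 = 21.2507

21.25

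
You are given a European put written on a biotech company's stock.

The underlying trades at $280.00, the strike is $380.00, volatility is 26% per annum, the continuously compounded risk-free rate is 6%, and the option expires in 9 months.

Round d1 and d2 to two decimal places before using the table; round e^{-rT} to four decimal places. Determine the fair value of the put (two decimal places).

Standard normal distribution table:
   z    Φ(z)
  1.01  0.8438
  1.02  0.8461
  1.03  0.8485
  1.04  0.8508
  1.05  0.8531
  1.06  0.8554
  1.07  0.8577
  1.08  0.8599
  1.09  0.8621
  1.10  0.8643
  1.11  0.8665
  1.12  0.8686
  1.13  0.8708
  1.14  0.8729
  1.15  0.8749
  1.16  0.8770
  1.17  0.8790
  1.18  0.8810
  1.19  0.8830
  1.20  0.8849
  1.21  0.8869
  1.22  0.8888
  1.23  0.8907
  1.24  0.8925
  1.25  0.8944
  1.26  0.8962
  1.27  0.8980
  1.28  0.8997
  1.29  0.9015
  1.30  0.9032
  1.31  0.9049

σ√T = 0.26 × 0.8660 = 0.2252
d₁ = [ln(280/380) + (0.06 + ½·0.26²)·0.75] / (σ√T) = (-0.3054 + 0.0703) / 0.2252 = -1.0438 → -1.04
d₂ = -1.0438 − 0.2252 = -1.2690 → -1.27
e^(−rT) = e^(−0.06·0.75) = 0.9560
P = 380·0.9560·N(1.27) − 280·N(1.04) = 380·0.9560·0.8980 − 280·0.8508 = 326.2254 − 238.2240 = 88.0014

$88.00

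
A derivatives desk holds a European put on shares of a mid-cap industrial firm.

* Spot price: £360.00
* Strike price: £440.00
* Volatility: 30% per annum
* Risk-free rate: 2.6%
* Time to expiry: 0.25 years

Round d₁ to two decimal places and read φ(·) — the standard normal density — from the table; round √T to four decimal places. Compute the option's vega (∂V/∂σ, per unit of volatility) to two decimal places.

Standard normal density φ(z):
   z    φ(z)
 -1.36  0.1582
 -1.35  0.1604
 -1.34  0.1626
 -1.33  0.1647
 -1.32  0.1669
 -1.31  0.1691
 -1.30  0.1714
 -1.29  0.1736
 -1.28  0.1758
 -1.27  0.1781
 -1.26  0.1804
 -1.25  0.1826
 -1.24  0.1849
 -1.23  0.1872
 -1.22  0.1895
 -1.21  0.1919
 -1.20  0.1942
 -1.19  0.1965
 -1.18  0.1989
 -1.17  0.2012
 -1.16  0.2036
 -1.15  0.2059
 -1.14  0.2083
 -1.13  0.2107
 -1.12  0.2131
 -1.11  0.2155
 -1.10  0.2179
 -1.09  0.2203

34.11

σ√T = 0.3·√0.25 = 0.1500
d₁ = [ln(360/440) + (0.026 + 0.3²/2)·0.25] / 0.1500 = [-0.2007 + 0.0177] / 0.1500 = -1.2195 ⇒ -1.22
√T = √0.25 = 0.5000
φ(d₁) = φ(-1.22) = 0.1895
vega = S·φ(d₁)·√T = 360·0.1895·0.5000 = 34.1100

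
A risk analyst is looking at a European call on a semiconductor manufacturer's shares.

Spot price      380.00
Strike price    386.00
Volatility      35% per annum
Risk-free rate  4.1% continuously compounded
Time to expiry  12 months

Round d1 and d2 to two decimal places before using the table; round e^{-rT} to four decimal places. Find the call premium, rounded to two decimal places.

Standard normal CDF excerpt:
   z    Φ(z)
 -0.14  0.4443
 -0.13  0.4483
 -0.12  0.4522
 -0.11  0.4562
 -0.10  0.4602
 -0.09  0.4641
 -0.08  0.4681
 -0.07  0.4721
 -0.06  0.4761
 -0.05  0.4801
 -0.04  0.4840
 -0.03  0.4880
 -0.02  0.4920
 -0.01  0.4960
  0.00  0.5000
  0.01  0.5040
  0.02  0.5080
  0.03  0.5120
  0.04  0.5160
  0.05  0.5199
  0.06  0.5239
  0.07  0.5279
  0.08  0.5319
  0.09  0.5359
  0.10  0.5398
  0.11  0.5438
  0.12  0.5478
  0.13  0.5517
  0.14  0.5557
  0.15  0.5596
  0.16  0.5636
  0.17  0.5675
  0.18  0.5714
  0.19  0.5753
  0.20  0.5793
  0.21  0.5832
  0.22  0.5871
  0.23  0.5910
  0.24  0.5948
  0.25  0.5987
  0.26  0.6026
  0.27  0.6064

σ√T = 0.35·√1 = 0.3500
ln(S/K) + (r + σ²/2)T = ln(380/386) + (0.041 + 0.35²/2)·1 = -0.0157 + 0.1022 = 0.0866
d₁ = 0.0866 / 0.3500 = 0.2474 ⇒ 0.25
d₂ = d₁ − σ√T = 0.2474 − 0.3500 = -0.1026 ⇒ -0.10
e^(−rT) = e^(−0.041·1) = 0.9598
N(d₁) = N(0.25) = 0.5987;  N(d₂) = N(-0.10) = 0.4602
C = 380·0.5987 − 386·0.9598·0.4602 = 227.5060 − 170.4962 = 57.0098

57.01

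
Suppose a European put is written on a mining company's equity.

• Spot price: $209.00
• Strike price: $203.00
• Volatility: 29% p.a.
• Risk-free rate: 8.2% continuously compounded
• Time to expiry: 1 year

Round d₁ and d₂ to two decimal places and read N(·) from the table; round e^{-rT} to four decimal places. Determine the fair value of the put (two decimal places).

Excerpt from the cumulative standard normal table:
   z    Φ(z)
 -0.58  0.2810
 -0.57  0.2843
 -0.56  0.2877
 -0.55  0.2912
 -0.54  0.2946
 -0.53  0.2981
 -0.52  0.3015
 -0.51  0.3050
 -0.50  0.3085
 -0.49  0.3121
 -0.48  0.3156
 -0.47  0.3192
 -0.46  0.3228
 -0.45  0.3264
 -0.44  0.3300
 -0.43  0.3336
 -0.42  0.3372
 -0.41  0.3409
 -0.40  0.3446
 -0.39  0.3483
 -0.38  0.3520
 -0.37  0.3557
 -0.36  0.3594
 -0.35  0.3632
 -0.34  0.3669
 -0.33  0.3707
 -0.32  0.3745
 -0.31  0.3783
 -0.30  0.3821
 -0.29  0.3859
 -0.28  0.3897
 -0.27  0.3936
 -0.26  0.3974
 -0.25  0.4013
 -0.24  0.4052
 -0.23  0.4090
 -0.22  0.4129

σ√T = 0.29 × 1.0000 = 0.2900
ln(S/K) + (r + σ²/2)T = ln(209/203) + (0.082 + 0.29²/2)·1 = 0.0291 + 0.1240 = 0.1532
d₁ = 0.1532 / 0.2900 = 0.5282 ≈ 0.53
d₂ = d₁ − σ√T = 0.5282 − 0.2900 = 0.2382 ≈ 0.24
exp(−rT) = exp(−0.082·1) = 0.9213
N(−d₂) = N(-0.24) = 0.4052;  N(−d₁) = N(-0.53) = 0.2981
P = 203·0.9213·0.4052 − 209·0.2981 = 75.7821 − 62.3029 = 13.4792

$13.48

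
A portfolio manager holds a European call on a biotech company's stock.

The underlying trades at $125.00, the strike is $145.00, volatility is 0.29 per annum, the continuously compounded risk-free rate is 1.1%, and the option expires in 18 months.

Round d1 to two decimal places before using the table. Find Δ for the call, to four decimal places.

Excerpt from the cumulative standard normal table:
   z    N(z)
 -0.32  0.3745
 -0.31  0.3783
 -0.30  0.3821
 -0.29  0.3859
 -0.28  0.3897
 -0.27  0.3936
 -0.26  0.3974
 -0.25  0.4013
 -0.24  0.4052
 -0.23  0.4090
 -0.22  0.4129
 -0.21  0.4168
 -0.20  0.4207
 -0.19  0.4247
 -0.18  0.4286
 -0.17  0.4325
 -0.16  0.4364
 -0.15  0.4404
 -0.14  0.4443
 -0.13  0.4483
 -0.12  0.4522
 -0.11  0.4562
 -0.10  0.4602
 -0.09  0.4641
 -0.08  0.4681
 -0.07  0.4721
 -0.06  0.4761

0.4247

T = 1.5;  σ√T = 0.3552
ln(S/K) + (r + σ²/2)T = ln(125/145) + (0.011 + 0.29²/2)·1.5 = -0.1484 + 0.0796 = -0.0688
d₁ = -0.0688 / 0.3552 = -0.1938 which rounds to -0.19
N(d₁) = N(-0.19) = 0.4247
Δ_call = N(d₁) = 0.4247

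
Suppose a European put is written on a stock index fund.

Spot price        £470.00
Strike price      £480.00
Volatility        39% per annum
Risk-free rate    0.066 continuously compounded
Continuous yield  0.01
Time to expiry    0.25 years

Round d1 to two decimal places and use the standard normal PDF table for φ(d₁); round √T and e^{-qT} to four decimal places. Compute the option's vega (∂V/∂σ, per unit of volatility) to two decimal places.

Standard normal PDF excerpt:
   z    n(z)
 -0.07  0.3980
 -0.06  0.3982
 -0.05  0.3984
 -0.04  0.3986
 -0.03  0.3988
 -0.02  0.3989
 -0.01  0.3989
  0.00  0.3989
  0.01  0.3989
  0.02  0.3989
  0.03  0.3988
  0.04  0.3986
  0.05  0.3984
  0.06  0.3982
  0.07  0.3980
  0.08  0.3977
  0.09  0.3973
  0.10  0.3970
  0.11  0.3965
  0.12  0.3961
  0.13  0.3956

σ√T = 0.39 × 0.5000 = 0.1950
d₁ = [ln(470/480) + (0.066 − 0.01 + 0.39²/2)·0.25] / 0.1950 = [-0.0211 + 0.0330] / 0.1950 = 0.0613 ≈ 0.06
√T = √0.25 = 0.5000
φ(d₁) = φ(0.06) = 0.3982
exp(−qT) = exp(−0.01·0.25) = 0.9975
vega = S·exp(−qT)·φ(d₁)·√T = 470·0.9975·0.3982·0.5000 = 93.3431
(The call has the same vega.)

93.34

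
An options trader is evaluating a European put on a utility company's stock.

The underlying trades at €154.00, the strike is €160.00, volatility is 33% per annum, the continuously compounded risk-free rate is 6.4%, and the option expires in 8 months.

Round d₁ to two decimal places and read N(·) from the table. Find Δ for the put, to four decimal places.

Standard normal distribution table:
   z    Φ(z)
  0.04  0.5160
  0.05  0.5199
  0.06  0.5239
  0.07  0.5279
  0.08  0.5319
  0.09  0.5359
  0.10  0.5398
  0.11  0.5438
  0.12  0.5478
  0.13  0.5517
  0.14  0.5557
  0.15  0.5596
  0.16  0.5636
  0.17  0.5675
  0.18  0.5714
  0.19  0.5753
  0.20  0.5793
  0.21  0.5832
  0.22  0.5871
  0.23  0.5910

-0.4404

σ√T = 0.33 × 0.8165 = 0.2694
d₁ = [ln(154/160) + (0.064 + ½·0.33²)·0.6667] / (σ√T) = (-0.0382 + 0.0790) / 0.2694 = 0.1512 which rounds to 0.15
N(d₁) = N(0.15) = 0.5596
Δ_put = N(d₁) − 1 = 0.5596 − 1 = -0.4404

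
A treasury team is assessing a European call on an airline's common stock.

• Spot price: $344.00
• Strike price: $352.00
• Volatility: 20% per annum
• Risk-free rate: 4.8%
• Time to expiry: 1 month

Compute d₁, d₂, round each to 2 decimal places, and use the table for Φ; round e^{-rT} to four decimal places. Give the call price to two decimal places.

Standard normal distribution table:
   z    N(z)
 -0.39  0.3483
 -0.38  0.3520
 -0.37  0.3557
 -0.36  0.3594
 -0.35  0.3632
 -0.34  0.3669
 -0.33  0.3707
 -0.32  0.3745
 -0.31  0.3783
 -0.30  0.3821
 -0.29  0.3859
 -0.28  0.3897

$5.44

T = 0.08333;  σ√T = 0.0577
d₁ = [ln(344/352) + (0.048 + 0.2²/2)·0.08333] / 0.0577 = [-0.0230 + 0.0057] / 0.0577 = -0.3000 which rounds to -0.30
d₂ = d₁ − σ√T = -0.3000 − 0.0577 = -0.3578 which rounds to -0.36
exp(−rT) = exp(−0.048·0.08333) = 0.9960
N(d₁) = N(-0.30) = 0.3821;  N(d₂) = N(-0.36) = 0.3594
C = 344·0.3821 − 352·0.9960·0.3594 = 131.4424 − 126.0028 = 5.4396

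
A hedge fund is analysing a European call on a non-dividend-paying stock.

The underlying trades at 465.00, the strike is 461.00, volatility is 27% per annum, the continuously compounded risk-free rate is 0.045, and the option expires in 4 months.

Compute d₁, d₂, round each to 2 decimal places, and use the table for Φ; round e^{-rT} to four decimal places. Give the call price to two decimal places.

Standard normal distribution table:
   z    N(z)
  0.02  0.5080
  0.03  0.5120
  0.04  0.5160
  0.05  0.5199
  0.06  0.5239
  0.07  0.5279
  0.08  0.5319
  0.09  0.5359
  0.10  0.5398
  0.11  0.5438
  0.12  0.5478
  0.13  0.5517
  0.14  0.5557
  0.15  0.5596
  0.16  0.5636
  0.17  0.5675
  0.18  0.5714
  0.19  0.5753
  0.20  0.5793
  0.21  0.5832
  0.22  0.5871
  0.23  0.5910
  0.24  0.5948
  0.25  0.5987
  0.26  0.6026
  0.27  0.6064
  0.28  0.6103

35.08

T = 0.3333;  σ√T = 0.1559
d₁ = [ln(465/461) + (0.045 + ½·0.27²)·0.3333] / (σ√T) = (0.0086 + 0.0271) / 0.1559 = 0.2296 → 0.23
d₂ = 0.2296 − 0.1559 = 0.0737 → 0.07
e^(−rT) = e^(−0.045·0.3333) = 0.9851
C = 465·N(0.23) − 461·0.9851·N(0.07) = 465·0.5910 − 461·0.9851·0.5279 = 274.8150 − 239.7358 = 35.0792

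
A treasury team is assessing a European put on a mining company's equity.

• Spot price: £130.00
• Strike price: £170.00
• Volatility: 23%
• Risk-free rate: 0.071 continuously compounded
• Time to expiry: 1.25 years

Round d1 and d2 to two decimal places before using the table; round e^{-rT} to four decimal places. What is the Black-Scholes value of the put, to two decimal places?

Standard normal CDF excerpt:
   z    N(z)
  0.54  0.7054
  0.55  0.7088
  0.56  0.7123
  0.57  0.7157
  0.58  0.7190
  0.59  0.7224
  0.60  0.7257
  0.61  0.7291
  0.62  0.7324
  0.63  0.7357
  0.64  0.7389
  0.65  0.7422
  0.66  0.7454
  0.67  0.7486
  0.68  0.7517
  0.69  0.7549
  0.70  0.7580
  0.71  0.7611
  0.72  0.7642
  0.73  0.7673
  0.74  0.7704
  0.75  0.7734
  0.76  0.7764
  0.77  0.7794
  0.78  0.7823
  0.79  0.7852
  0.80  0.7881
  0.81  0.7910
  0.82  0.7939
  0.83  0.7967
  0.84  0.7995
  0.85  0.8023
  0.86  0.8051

£30.90

σ√T = 0.23 × 1.1180 = 0.2571
ln(S/K) + (r + σ²/2)T = ln(130/170) + (0.071 + 0.23²/2)·1.25 = -0.2683 + 0.1218 = -0.1465
d₁ = -0.1465 / 0.2571 = -0.5695 → -0.57
d₂ = d₁ − σ√T = -0.5695 − 0.2571 = -0.8267 → -0.83
exp(−rT) = exp(−0.071·1.25) = 0.9151
N(−d₂) = N(0.83) = 0.7967;  N(−d₁) = N(0.57) = 0.7157
P = 170·0.9151·0.7967 − 130·0.7157 = 123.9402 − 93.0410 = 30.8992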